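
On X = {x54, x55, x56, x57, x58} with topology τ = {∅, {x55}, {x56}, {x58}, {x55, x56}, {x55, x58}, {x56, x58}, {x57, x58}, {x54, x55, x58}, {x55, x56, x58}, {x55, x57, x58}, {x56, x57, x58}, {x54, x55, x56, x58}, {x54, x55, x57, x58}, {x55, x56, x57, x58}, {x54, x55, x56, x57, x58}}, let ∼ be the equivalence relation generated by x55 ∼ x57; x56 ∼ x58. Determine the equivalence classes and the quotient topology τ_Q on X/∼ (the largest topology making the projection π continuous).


X/∼ = {[x54], [x55=x57], [x56=x58]}; |τ_Q| = 4.

Equivalence classes: [x54], [x55=x57], [x56=x58].
Quotient map π: X → X/∼ sends x54 ↦ [x54], x55 ↦ [x55=x57], x56 ↦ [x56=x58], x57 ↦ [x55=x57], x58 ↦ [x56=x58].
For each subset V ⊆ X/∼, compute π^{-1}(V) ⊆ X and check whether π^{-1}(V) ∈ τ. V is open in τ_Q iff π^{-1}(V) ∈ τ.
  V = {}: π^{-1}(V) = ∅ ∈ τ ✓.
  V = {[x54]}: π^{-1}(V) = {x54} ∉ τ ✗.
  V = {[x55=x57]}: π^{-1}(V) = {x55, x57} ∉ τ ✗.
  V = {[x54], [x55=x57]}: π^{-1}(V) = {x54, x55, x57} ∉ τ ✗.
  V = {[x56=x58]}: π^{-1}(V) = {x56, x58} ∈ τ ✓.
  V = {[x54], [x56=x58]}: π^{-1}(V) = {x54, x56, x58} ∉ τ ✗.
  V = {[x55=x57], [x56=x58]}: π^{-1}(V) = {x55, x56, x57, x58} ∈ τ ✓.
  V = {[x54], [x55=x57], [x56=x58]}: π^{-1}(V) = {x54, x55, x56, x57, x58} ∈ τ ✓.
Open sets in the quotient: τ_Q = {{}, {[x56=x58]}, {[x55=x57], [x56=x58]}, {[x54], [x55=x57], [x56=x58]}} (4 elements).


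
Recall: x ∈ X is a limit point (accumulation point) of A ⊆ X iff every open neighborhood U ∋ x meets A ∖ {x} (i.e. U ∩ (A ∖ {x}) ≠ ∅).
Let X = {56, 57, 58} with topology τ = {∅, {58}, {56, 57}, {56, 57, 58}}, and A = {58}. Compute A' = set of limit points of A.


A' = ∅

For each x ∈ X, list the open sets U ∈ τ with x ∈ U, then check whether U ∩ (A ∖ {x}) ≠ ∅ for every such U.
  x = 56: open {56, 57} ∋ x has {56, 57} ∩ (A ∖ {56}) = ∅, so x is NOT a limit point.
  x = 57: open {56, 57} ∋ x has {56, 57} ∩ (A ∖ {57}) = ∅, so x is NOT a limit point.
  x = 58: open {58} ∋ x has {58} ∩ (A ∖ {58}) = ∅, so x is NOT a limit point.
Collecting: A' = ∅.


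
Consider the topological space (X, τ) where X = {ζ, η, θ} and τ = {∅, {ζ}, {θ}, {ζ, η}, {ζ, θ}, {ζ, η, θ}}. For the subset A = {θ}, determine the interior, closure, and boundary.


int(A) = {θ}, cl(A) = {θ}, ∂A = ∅.

Closed sets in (X, τ) are complements of opens:
  closed(X, τ) = {∅, {η}, {θ}, {ζ, η}, {η, θ}, {ζ, η, θ}}.
int(A) = ⋃ {U ∈ τ : U ⊆ A}. Opens contained in A: ∅, {θ}.
Taking the union of these: int(A) = {θ}.
cl(A) = ⋂ {C closed : A ⊆ C}. Closed sets containing A: {θ}, {η, θ}, {ζ, η, θ}.
Intersecting these: cl(A) = {θ}.
∂A = cl(A) ∖ int(A) = {θ} ∖ {θ} = ∅.


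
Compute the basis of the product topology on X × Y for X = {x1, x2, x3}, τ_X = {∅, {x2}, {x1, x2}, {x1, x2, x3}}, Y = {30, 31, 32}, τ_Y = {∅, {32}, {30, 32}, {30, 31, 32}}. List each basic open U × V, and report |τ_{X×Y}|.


Basis B = {∅ × ∅, {x2} × {32}, {x1, x2} × {32}, {x2} × {30, 32}, {x1, x2, x3} × {32}, {x2} × {30, 31, 32}, {x1, x2} × {30, 32}, {x1, x2} × {30, 31, 32}, {x1, x2, x3} × {30, 32}, {x1, x2, x3} × {30, 31, 32}}; |τ_{X×Y}| = 20.

Enumerate products U × V with U ∈ τ_X, V ∈ τ_Y (deduplicated):
  ∅ × ∅ = {} (∅)
  {x2} × {32} = {(x2,32)}
  {x1, x2} × {32} = {(x1,32), (x2,32)}
  {x2} × {30, 32} = {(x2,30), (x2,32)}
  {x1, x2, x3} × {32} = {(x1,32), (x2,32), (x3,32)}
  {x2} × {30, 31, 32} = {(x2,30), (x2,31), (x2,32)}
  {x1, x2} × {30, 32} = {(x1,30), (x1,32), (x2,30), (x2,32)}
  {x1, x2} × {30, 31, 32} = {(x1,30), (x1,31), (x1,32), (x2,30), (x2,31), (x2,32)}
  {x1, x2, x3} × {30, 32} = {(x1,30), (x1,32), (x2,30), (x2,32), (x3,30), (x3,32)}
  {x1, x2, x3} × {30, 31, 32} = {(x1,30), (x1,31), (x1,32), (x2,30), (x2,31), (x2,32), (x3,30), (x3,31), (x3,32)}
These 10 distinct sets form the basis B.
Close under arbitrary unions to get τ_{X×Y}; counting gives |τ_{X×Y}| = 20.


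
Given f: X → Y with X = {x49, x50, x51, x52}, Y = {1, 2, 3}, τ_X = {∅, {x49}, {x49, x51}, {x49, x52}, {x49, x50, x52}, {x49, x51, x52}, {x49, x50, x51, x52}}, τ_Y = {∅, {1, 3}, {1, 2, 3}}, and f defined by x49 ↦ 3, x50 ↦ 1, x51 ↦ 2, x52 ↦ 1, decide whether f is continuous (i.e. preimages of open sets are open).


f IS continuous.

Compute f^{-1}(U) for each U ∈ τ_Y:
  U = ∅: f^{-1}(U) = ∅ ∈ τ_X ✓.
  U = {1, 3}: f^{-1}(U) = {x49, x50, x52} ∈ τ_X ✓.
  U = {1, 2, 3}: f^{-1}(U) = {x49, x50, x51, x52} ∈ τ_X ✓.
Every preimage lies in τ_X, so f IS continuous.


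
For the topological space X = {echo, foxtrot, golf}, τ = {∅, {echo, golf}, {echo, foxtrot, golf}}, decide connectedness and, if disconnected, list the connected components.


(X, τ) is connected.

Find clopen sets (U ∈ τ with X ∖ U ∈ τ):
  U = ∅, X ∖ U = {echo, foxtrot, golf} — both open, so U is clopen.
  U = {echo, foxtrot, golf}, X ∖ U = ∅ — both open, so U is clopen.
Only trivial clopens (∅ and X) exist, so (X, τ) is connected.
Compute connected components by grouping points that agree on all clopens:
  component: {echo, foxtrot, golf}


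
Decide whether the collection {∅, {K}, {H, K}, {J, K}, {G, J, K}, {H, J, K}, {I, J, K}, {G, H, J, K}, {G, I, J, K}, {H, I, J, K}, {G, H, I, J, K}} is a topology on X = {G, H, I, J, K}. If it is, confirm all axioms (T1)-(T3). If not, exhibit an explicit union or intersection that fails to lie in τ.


τ IS a topology on X.

Axiom (T1): ∅ ∈ τ? Yes; X ∈ τ? Yes.
Axiom (T2/T3): check pairwise unions and intersections of members of τ.
All pairwise intersections and unions checked — each lies in τ. Therefore τ satisfies (T1), (T2), (T3): it IS a topology on X.


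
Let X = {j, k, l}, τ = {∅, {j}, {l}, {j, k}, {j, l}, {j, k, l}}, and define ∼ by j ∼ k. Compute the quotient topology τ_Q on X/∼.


X/∼ = {[j=k], [l]}; |τ_Q| = 4.

Equivalence classes: [j=k], [l].
Quotient map π: X → X/∼ sends j ↦ [j=k], k ↦ [j=k], l ↦ [l].
For each subset V ⊆ X/∼, compute π^{-1}(V) ⊆ X and check whether π^{-1}(V) ∈ τ. V is open in τ_Q iff π^{-1}(V) ∈ τ.
  V = {}: π^{-1}(V) = ∅ ∈ τ ✓.
  V = {[j=k]}: π^{-1}(V) = {j, k} ∈ τ ✓.
  V = {[l]}: π^{-1}(V) = {l} ∈ τ ✓.
  V = {[j=k], [l]}: π^{-1}(V) = {j, k, l} ∈ τ ✓.
Open sets in the quotient: τ_Q = {{}, {[j=k]}, {[l]}, {[j=k], [l]}} (4 elements).


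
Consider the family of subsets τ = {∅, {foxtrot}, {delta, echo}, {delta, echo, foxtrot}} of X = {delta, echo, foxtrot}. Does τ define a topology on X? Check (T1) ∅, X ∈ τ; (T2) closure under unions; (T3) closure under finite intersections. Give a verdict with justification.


τ IS a topology on X.

Axiom (T1): ∅ ∈ τ? Yes; X ∈ τ? Yes.
Axiom (T2/T3): check pairwise unions and intersections of members of τ.
All pairwise intersections and unions checked — each lies in τ. Therefore τ satisfies (T1), (T2), (T3): it IS a topology on X.


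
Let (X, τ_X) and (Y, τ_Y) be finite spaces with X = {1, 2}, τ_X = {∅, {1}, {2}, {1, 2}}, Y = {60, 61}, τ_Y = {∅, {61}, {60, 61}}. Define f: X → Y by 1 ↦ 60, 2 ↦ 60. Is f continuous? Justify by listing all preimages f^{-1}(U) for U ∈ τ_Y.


f IS continuous.

Compute f^{-1}(U) for each U ∈ τ_Y:
  U = ∅: f^{-1}(U) = ∅ ∈ τ_X ✓.
  U = {61}: f^{-1}(U) = ∅ ∈ τ_X ✓.
  U = {60, 61}: f^{-1}(U) = {1, 2} ∈ τ_X ✓.
Every preimage lies in τ_X, so f IS continuous.


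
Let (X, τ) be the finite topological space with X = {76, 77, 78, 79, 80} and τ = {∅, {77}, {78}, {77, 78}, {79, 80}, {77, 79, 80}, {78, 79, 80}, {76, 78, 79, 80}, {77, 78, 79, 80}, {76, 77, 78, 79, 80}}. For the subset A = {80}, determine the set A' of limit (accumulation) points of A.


A' = {76, 79}

For each x ∈ X, list the open sets U ∈ τ with x ∈ U, then check whether U ∩ (A ∖ {x}) ≠ ∅ for every such U.
  x = 76: opens ∋ x are {76, 78, 79, 80}, {76, 77, 78, 79, 80}; each meets A ∖ {76}, so x IS a limit point.
  x = 77: open {77} ∋ x has {77} ∩ (A ∖ {77}) = ∅, so x is NOT a limit point.
  x = 78: open {78} ∋ x has {78} ∩ (A ∖ {78}) = ∅, so x is NOT a limit point.
  x = 79: opens ∋ x are {79, 80}, {77, 79, 80}, {78, 79, 80}, {76, 78, 79, 80}, {77, 78, 79, 80}, {76, 77, 78, 79, 80}; each meets A ∖ {79}, so x IS a limit point.
  x = 80: open {79, 80} ∋ x has {79, 80} ∩ (A ∖ {80}) = ∅, so x is NOT a limit point.
Collecting: A' = {76, 79}.


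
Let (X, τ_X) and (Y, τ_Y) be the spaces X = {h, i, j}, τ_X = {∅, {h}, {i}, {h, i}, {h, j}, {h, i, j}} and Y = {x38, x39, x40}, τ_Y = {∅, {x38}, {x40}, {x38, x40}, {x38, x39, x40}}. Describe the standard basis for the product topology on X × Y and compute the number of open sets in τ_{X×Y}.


Basis B = {∅ × ∅, {h} × {x38}, {h} × {x40}, {i} × {x38}, {i} × {x40}, {h} × {x38, x40}, {h, i} × {x38}, {h, j} × {x38}, {h, i} × {x40}, {h, j} × {x40}, {i} × {x38, x40}, {h} × {x38, x39, x40}, {h, i, j} × {x38}, {h, i, j} × {x40}, {i} × {x38, x39, x40}, {h, i} × {x38, x40}, {h, j} × {x38, x40}, {h, i} × {x38, x39, x40}, {h, j} × {x38, x39, x40}, {h, i, j} × {x38, x40}, {h, i, j} × {x38, x39, x40}}; |τ_{X×Y}| = 70.

Enumerate products U × V with U ∈ τ_X, V ∈ τ_Y (deduplicated):
  ∅ × ∅ = {} (∅)
  {h} × {x38} = {(h,x38)}
  {h} × {x40} = {(h,x40)}
  {i} × {x38} = {(i,x38)}
  {i} × {x40} = {(i,x40)}
  {h} × {x38, x40} = {(h,x38), (h,x40)}
  {h, i} × {x38} = {(h,x38), (i,x38)}
  {h, j} × {x38} = {(h,x38), (j,x38)}
  {h, i} × {x40} = {(h,x40), (i,x40)}
  {h, j} × {x40} = {(h,x40), (j,x40)}
  {i} × {x38, x40} = {(i,x38), (i,x40)}
  {h} × {x38, x39, x40} = {(h,x38), (h,x39), (h,x40)}
  {h, i, j} × {x38} = {(h,x38), (i,x38), (j,x38)}
  {h, i, j} × {x40} = {(h,x40), (i,x40), (j,x40)}
  {i} × {x38, x39, x40} = {(i,x38), (i,x39), (i,x40)}
  {h, i} × {x38, x40} = {(h,x38), (h,x40), (i,x38), (i,x40)}
  {h, j} × {x38, x40} = {(h,x38), (h,x40), (j,x38), (j,x40)}
  {h, i} × {x38, x39, x40} = {(h,x38), (h,x39), (h,x40), (i,x38), (i,x39), (i,x40)}
  {h, j} × {x38, x39, x40} = {(h,x38), (h,x39), (h,x40), (j,x38), (j,x39), (j,x40)}
  {h, i, j} × {x38, x40} = {(h,x38), (h,x40), (i,x38), (i,x40), (j,x38), (j,x40)}
  {h, i, j} × {x38, x39, x40} = {(h,x38), (h,x39), (h,x40), (i,x38), (i,x39), (i,x40), (j,x38), (j,x39), (j,x40)}
These 21 distinct sets form the basis B.
Close under arbitrary unions to get τ_{X×Y}; counting gives |τ_{X×Y}| = 70.


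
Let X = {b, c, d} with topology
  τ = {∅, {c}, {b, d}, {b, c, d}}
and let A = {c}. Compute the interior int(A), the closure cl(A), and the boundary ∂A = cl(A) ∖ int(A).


int(A) = {c}, cl(A) = {c}, ∂A = ∅.

Closed sets in (X, τ) are complements of opens:
  closed(X, τ) = {∅, {c}, {b, d}, {b, c, d}}.
int(A) = ⋃ {U ∈ τ : U ⊆ A}. Opens contained in A: ∅, {c}.
Taking the union of these: int(A) = {c}.
cl(A) = ⋂ {C closed : A ⊆ C}. Closed sets containing A: {c}, {b, c, d}.
Intersecting these: cl(A) = {c}.
∂A = cl(A) ∖ int(A) = {c} ∖ {c} = ∅.


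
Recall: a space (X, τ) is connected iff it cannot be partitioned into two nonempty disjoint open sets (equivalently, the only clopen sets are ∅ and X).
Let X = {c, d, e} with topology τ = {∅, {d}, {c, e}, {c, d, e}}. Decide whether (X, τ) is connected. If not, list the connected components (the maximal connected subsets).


(X, τ) is disconnected; components = [{d}, {c, e}].

Find clopen sets (U ∈ τ with X ∖ U ∈ τ):
  U = ∅, X ∖ U = {c, d, e} — both open, so U is clopen.
  U = {d}, X ∖ U = {c, e} — both open, so U is clopen.
  U = {c, e}, X ∖ U = {d} — both open, so U is clopen.
  U = {c, d, e}, X ∖ U = ∅ — both open, so U is clopen.
Nontrivial clopen(s) exist: e.g. {c, e}. So (X, τ) is disconnected.
Compute connected components by grouping points that agree on all clopens:
  component: {d}
  component: {c, e}


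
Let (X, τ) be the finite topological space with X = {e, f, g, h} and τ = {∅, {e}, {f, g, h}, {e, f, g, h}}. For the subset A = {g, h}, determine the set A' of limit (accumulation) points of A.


A' = {f, g, h}

For each x ∈ X, list the open sets U ∈ τ with x ∈ U, then check whether U ∩ (A ∖ {x}) ≠ ∅ for every such U.
  x = e: open {e} ∋ x has {e} ∩ (A ∖ {e}) = ∅, so x is NOT a limit point.
  x = f: opens ∋ x are {f, g, h}, {e, f, g, h}; each meets A ∖ {f}, so x IS a limit point.
  x = g: opens ∋ x are {f, g, h}, {e, f, g, h}; each meets A ∖ {g}, so x IS a limit point.
  x = h: opens ∋ x are {f, g, h}, {e, f, g, h}; each meets A ∖ {h}, so x IS a limit point.
Collecting: A' = {f, g, h}.


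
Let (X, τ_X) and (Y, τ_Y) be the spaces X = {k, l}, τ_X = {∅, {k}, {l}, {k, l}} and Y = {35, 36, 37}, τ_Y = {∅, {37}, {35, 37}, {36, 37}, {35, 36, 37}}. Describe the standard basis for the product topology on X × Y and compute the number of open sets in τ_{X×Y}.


Basis B = {∅ × ∅, {k} × {37}, {l} × {37}, {k} × {35, 37}, {k} × {36, 37}, {k, l} × {37}, {l} × {35, 37}, {l} × {36, 37}, {k} × {35, 36, 37}, {l} × {35, 36, 37}, {k, l} × {35, 37}, {k, l} × {36, 37}, {k, l} × {35, 36, 37}}; |τ_{X×Y}| = 25.

Enumerate products U × V with U ∈ τ_X, V ∈ τ_Y (deduplicated):
  ∅ × ∅ = {} (∅)
  {k} × {37} = {(k,37)}
  {l} × {37} = {(l,37)}
  {k} × {35, 37} = {(k,35), (k,37)}
  {k} × {36, 37} = {(k,36), (k,37)}
  {k, l} × {37} = {(k,37), (l,37)}
  {l} × {35, 37} = {(l,35), (l,37)}
  {l} × {36, 37} = {(l,36), (l,37)}
  {k} × {35, 36, 37} = {(k,35), (k,36), (k,37)}
  {l} × {35, 36, 37} = {(l,35), (l,36), (l,37)}
  {k, l} × {35, 37} = {(k,35), (k,37), (l,35), (l,37)}
  {k, l} × {36, 37} = {(k,36), (k,37), (l,36), (l,37)}
  {k, l} × {35, 36, 37} = {(k,35), (k,36), (k,37), (l,35), (l,36), (l,37)}
These 13 distinct sets form the basis B.
Close under arbitrary unions to get τ_{X×Y}; counting gives |τ_{X×Y}| = 25.


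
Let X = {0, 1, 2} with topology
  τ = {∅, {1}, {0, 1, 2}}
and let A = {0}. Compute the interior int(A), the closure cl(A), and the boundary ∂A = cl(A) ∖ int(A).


int(A) = ∅, cl(A) = {0, 2}, ∂A = {0, 2}.

Closed sets in (X, τ) are complements of opens:
  closed(X, τ) = {∅, {0, 2}, {0, 1, 2}}.
int(A) = ⋃ {U ∈ τ : U ⊆ A}. Opens contained in A: ∅.
Taking the union of these: int(A) = ∅.
cl(A) = ⋂ {C closed : A ⊆ C}. Closed sets containing A: {0, 2}, {0, 1, 2}.
Intersecting these: cl(A) = {0, 2}.
∂A = cl(A) ∖ int(A) = {0, 2} ∖ ∅ = {0, 2}.


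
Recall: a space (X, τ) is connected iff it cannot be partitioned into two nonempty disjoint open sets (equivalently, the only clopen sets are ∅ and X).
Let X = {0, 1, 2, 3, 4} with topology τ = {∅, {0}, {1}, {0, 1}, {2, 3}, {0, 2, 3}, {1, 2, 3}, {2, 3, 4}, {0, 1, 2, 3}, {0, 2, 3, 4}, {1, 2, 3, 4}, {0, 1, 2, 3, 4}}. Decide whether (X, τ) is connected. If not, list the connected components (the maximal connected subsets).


(X, τ) is disconnected; components = [{0}, {1}, {2, 3, 4}].

Find clopen sets (U ∈ τ with X ∖ U ∈ τ):
  U = ∅, X ∖ U = {0, 1, 2, 3, 4} — both open, so U is clopen.
  U = {0}, X ∖ U = {1, 2, 3, 4} — both open, so U is clopen.
  U = {1}, X ∖ U = {0, 2, 3, 4} — both open, so U is clopen.
  U = {0, 1}, X ∖ U = {2, 3, 4} — both open, so U is clopen.
  U = {2, 3, 4}, X ∖ U = {0, 1} — both open, so U is clopen.
  U = {0, 2, 3, 4}, X ∖ U = {1} — both open, so U is clopen.
  U = {1, 2, 3, 4}, X ∖ U = {0} — both open, so U is clopen.
  U = {0, 1, 2, 3, 4}, X ∖ U = ∅ — both open, so U is clopen.
Nontrivial clopen(s) exist: e.g. {2, 3, 4}. So (X, τ) is disconnected.
Compute connected components by grouping points that agree on all clopens:
  component: {0}
  component: {1}
  component: {2, 3, 4}


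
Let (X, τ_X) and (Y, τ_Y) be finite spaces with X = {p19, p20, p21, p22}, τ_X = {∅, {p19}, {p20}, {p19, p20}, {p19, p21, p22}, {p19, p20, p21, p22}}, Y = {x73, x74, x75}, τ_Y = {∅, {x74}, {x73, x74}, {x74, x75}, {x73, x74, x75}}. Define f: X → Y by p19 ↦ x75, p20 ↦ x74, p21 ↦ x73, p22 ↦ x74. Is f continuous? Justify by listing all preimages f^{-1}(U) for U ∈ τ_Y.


f is NOT continuous.

Compute f^{-1}(U) for each U ∈ τ_Y:
  U = ∅: f^{-1}(U) = ∅ ∈ τ_X ✓.
  U = {x74}: f^{-1}(U) = {p20, p22} ∉ τ_X ✗.
  U = {x73, x74}: f^{-1}(U) = {p20, p21, p22} ∉ τ_X ✗.
  U = {x74, x75}: f^{-1}(U) = {p19, p20, p22} ∉ τ_X ✗.
  U = {x73, x74, x75}: f^{-1}(U) = {p19, p20, p21, p22} ∈ τ_X ✓.
Found U = {x74} with f^{-1}(U) = {p20, p22} not in τ_X. Therefore f is NOT continuous.


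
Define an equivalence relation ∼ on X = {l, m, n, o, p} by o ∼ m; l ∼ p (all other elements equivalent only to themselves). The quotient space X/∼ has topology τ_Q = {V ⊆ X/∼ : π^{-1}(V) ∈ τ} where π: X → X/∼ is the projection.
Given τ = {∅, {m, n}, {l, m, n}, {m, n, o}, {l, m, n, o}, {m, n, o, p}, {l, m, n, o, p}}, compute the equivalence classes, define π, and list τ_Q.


X/∼ = {[l=p], [m=o], [n]}; |τ_Q| = 3.

Equivalence classes: [l=p], [m=o], [n].
Quotient map π: X → X/∼ sends l ↦ [l=p], m ↦ [m=o], n ↦ [n], o ↦ [m=o], p ↦ [l=p].
For each subset V ⊆ X/∼, compute π^{-1}(V) ⊆ X and check whether π^{-1}(V) ∈ τ. V is open in τ_Q iff π^{-1}(V) ∈ τ.
  V = {}: π^{-1}(V) = ∅ ∈ τ ✓.
  V = {[l=p]}: π^{-1}(V) = {l, p} ∉ τ ✗.
  V = {[m=o]}: π^{-1}(V) = {m, o} ∉ τ ✗.
  V = {[l=p], [m=o]}: π^{-1}(V) = {l, m, o, p} ∉ τ ✗.
  V = {[n]}: π^{-1}(V) = {n} ∉ τ ✗.
  V = {[l=p], [n]}: π^{-1}(V) = {l, n, p} ∉ τ ✗.
  V = {[m=o], [n]}: π^{-1}(V) = {m, n, o} ∈ τ ✓.
  V = {[l=p], [m=o], [n]}: π^{-1}(V) = {l, m, n, o, p} ∈ τ ✓.
Open sets in the quotient: τ_Q = {{}, {[m=o], [n]}, {[l=p], [m=o], [n]}} (3 elements).


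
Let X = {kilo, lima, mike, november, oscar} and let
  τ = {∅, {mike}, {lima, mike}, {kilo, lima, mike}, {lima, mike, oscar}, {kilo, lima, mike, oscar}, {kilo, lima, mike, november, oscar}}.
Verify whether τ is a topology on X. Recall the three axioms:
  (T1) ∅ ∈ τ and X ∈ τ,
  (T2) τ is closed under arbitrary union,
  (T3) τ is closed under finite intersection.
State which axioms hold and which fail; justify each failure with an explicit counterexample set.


τ IS a topology on X.

Axiom (T1): ∅ ∈ τ? Yes; X ∈ τ? Yes.
Axiom (T2/T3): check pairwise unions and intersections of members of τ.
All pairwise intersections and unions checked — each lies in τ. Therefore τ satisfies (T1), (T2), (T3): it IS a topology on X.


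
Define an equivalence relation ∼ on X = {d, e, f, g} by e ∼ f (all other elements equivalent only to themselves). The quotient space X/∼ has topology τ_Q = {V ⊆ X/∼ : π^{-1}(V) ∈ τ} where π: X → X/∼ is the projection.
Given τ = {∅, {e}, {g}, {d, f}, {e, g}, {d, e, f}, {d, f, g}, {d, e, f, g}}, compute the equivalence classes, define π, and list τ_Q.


X/∼ = {[d], [e=f], [g]}; |τ_Q| = 4.

Equivalence classes: [d], [e=f], [g].
Quotient map π: X → X/∼ sends d ↦ [d], e ↦ [e=f], f ↦ [e=f], g ↦ [g].
For each subset V ⊆ X/∼, compute π^{-1}(V) ⊆ X and check whether π^{-1}(V) ∈ τ. V is open in τ_Q iff π^{-1}(V) ∈ τ.
  V = {}: π^{-1}(V) = ∅ ∈ τ ✓.
  V = {[d]}: π^{-1}(V) = {d} ∉ τ ✗.
  V = {[e=f]}: π^{-1}(V) = {e, f} ∉ τ ✗.
  V = {[d], [e=f]}: π^{-1}(V) = {d, e, f} ∈ τ ✓.
  V = {[g]}: π^{-1}(V) = {g} ∈ τ ✓.
  V = {[d], [g]}: π^{-1}(V) = {d, g} ∉ τ ✗.
  V = {[e=f], [g]}: π^{-1}(V) = {e, f, g} ∉ τ ✗.
  V = {[d], [e=f], [g]}: π^{-1}(V) = {d, e, f, g} ∈ τ ✓.
Open sets in the quotient: τ_Q = {{}, {[d], [e=f]}, {[g]}, {[d], [e=f], [g]}} (4 elements).


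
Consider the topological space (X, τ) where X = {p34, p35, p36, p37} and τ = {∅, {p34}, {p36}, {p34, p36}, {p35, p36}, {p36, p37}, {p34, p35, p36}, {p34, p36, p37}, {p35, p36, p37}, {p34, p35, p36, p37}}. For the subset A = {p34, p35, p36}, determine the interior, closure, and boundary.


int(A) = {p34, p35, p36}, cl(A) = {p34, p35, p36, p37}, ∂A = {p37}.

Closed sets in (X, τ) are complements of opens:
  closed(X, τ) = {∅, {p34}, {p35}, {p37}, {p34, p35}, {p34, p37}, {p35, p37}, {p34, p35, p37}, {p35, p36, p37}, {p34, p35, p36, p37}}.
int(A) = ⋃ {U ∈ τ : U ⊆ A}. Opens contained in A: ∅, {p34}, {p36}, {p34, p36}, {p35, p36}, {p34, p35, p36}.
Taking the union of these: int(A) = {p34, p35, p36}.
cl(A) = ⋂ {C closed : A ⊆ C}. Closed sets containing A: {p34, p35, p36, p37}.
Intersecting these: cl(A) = {p34, p35, p36, p37}.
∂A = cl(A) ∖ int(A) = {p34, p35, p36, p37} ∖ {p34, p35, p36} = {p37}.


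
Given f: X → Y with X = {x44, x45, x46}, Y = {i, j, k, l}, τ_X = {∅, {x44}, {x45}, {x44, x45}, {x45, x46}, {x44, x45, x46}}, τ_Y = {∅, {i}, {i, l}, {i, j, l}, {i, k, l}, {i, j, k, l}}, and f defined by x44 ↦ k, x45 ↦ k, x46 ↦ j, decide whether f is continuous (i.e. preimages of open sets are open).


f is NOT continuous.

Compute f^{-1}(U) for each U ∈ τ_Y:
  U = ∅: f^{-1}(U) = ∅ ∈ τ_X ✓.
  U = {i}: f^{-1}(U) = ∅ ∈ τ_X ✓.
  U = {i, l}: f^{-1}(U) = ∅ ∈ τ_X ✓.
  U = {i, j, l}: f^{-1}(U) = {x46} ∉ τ_X ✗.
  U = {i, k, l}: f^{-1}(U) = {x44, x45} ∈ τ_X ✓.
  U = {i, j, k, l}: f^{-1}(U) = {x44, x45, x46} ∈ τ_X ✓.
Found U = {i, j, l} with f^{-1}(U) = {x46} not in τ_X. Therefore f is NOT continuous.


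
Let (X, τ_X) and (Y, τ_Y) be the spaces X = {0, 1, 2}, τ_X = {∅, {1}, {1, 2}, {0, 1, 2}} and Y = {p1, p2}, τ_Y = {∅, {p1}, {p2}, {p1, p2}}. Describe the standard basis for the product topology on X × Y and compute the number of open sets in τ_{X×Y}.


Basis B = {∅ × ∅, {1} × {p1}, {1} × {p2}, {1} × {p1, p2}, {1, 2} × {p1}, {1, 2} × {p2}, {0, 1, 2} × {p1}, {0, 1, 2} × {p2}, {1, 2} × {p1, p2}, {0, 1, 2} × {p1, p2}}; |τ_{X×Y}| = 16.

Enumerate products U × V with U ∈ τ_X, V ∈ τ_Y (deduplicated):
  ∅ × ∅ = {} (∅)
  {1} × {p1} = {(1,p1)}
  {1} × {p2} = {(1,p2)}
  {1} × {p1, p2} = {(1,p1), (1,p2)}
  {1, 2} × {p1} = {(1,p1), (2,p1)}
  {1, 2} × {p2} = {(1,p2), (2,p2)}
  {0, 1, 2} × {p1} = {(0,p1), (1,p1), (2,p1)}
  {0, 1, 2} × {p2} = {(0,p2), (1,p2), (2,p2)}
  {1, 2} × {p1, p2} = {(1,p1), (1,p2), (2,p1), (2,p2)}
  {0, 1, 2} × {p1, p2} = {(0,p1), (0,p2), (1,p1), (1,p2), (2,p1), (2,p2)}
These 10 distinct sets form the basis B.
Close under arbitrary unions to get τ_{X×Y}; counting gives |τ_{X×Y}| = 16.


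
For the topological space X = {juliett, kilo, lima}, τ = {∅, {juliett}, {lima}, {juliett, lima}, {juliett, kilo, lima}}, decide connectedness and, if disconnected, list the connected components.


(X, τ) is connected.

Find clopen sets (U ∈ τ with X ∖ U ∈ τ):
  U = ∅, X ∖ U = {juliett, kilo, lima} — both open, so U is clopen.
  U = {juliett, kilo, lima}, X ∖ U = ∅ — both open, so U is clopen.
Only trivial clopens (∅ and X) exist, so (X, τ) is connected.
Compute connected components by grouping points that agree on all clopens:
  component: {juliett, kilo, lima}


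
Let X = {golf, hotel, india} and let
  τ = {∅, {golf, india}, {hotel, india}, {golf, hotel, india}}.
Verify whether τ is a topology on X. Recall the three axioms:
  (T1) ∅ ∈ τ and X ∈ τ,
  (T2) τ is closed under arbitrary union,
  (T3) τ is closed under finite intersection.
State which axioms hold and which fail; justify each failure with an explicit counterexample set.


τ is NOT a topology on X.

Axiom (T1): ∅ ∈ τ? Yes; X ∈ τ? Yes.
Axiom (T2/T3): check pairwise unions and intersections of members of τ.
Counterexample for (T3): {golf, india} ∩ {hotel, india} = {india} ∉ τ. Therefore τ is NOT a topology.


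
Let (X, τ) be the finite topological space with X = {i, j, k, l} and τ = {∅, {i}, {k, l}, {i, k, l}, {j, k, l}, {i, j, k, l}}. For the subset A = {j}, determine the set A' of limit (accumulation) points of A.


A' = ∅

For each x ∈ X, list the open sets U ∈ τ with x ∈ U, then check whether U ∩ (A ∖ {x}) ≠ ∅ for every such U.
  x = i: open {i} ∋ x has {i} ∩ (A ∖ {i}) = ∅, so x is NOT a limit point.
  x = j: open {j, k, l} ∋ x has {j, k, l} ∩ (A ∖ {j}) = ∅, so x is NOT a limit point.
  x = k: open {k, l} ∋ x has {k, l} ∩ (A ∖ {k}) = ∅, so x is NOT a limit point.
  x = l: open {k, l} ∋ x has {k, l} ∩ (A ∖ {l}) = ∅, so x is NOT a limit point.
Collecting: A' = ∅.


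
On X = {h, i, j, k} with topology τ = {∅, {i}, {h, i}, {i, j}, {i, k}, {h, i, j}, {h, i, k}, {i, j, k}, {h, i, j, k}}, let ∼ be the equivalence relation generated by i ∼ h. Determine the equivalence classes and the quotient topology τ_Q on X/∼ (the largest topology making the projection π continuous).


X/∼ = {[h=i], [j], [k]}; |τ_Q| = 5.

Equivalence classes: [h=i], [j], [k].
Quotient map π: X → X/∼ sends h ↦ [h=i], i ↦ [h=i], j ↦ [j], k ↦ [k].
For each subset V ⊆ X/∼, compute π^{-1}(V) ⊆ X and check whether π^{-1}(V) ∈ τ. V is open in τ_Q iff π^{-1}(V) ∈ τ.
  V = {}: π^{-1}(V) = ∅ ∈ τ ✓.
  V = {[h=i]}: π^{-1}(V) = {h, i} ∈ τ ✓.
  V = {[j]}: π^{-1}(V) = {j} ∉ τ ✗.
  V = {[h=i], [j]}: π^{-1}(V) = {h, i, j} ∈ τ ✓.
  V = {[k]}: π^{-1}(V) = {k} ∉ τ ✗.
  V = {[h=i], [k]}: π^{-1}(V) = {h, i, k} ∈ τ ✓.
  V = {[j], [k]}: π^{-1}(V) = {j, k} ∉ τ ✗.
  V = {[h=i], [j], [k]}: π^{-1}(V) = {h, i, j, k} ∈ τ ✓.
Open sets in the quotient: τ_Q = {{}, {[h=i]}, {[h=i], [j]}, {[h=i], [k]}, {[h=i], [j], [k]}} (5 elements).


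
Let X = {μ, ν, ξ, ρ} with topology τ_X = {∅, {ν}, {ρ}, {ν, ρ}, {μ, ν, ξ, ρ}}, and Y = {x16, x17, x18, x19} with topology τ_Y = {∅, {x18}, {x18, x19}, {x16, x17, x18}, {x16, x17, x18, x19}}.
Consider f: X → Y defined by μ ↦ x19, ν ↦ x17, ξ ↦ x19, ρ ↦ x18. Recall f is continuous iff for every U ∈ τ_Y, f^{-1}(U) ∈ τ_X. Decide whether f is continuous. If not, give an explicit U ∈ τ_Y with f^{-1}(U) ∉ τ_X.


f is NOT continuous.

Compute f^{-1}(U) for each U ∈ τ_Y:
  U = ∅: f^{-1}(U) = ∅ ∈ τ_X ✓.
  U = {x18}: f^{-1}(U) = {ρ} ∈ τ_X ✓.
  U = {x18, x19}: f^{-1}(U) = {μ, ξ, ρ} ∉ τ_X ✗.
  U = {x16, x17, x18}: f^{-1}(U) = {ν, ρ} ∈ τ_X ✓.
  U = {x16, x17, x18, x19}: f^{-1}(U) = {μ, ν, ξ, ρ} ∈ τ_X ✓.
Found U = {x18, x19} with f^{-1}(U) = {μ, ξ, ρ} not in τ_X. Therefore f is NOT continuous.


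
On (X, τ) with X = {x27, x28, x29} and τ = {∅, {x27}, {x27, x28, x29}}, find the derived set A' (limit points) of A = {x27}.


A' = {x28, x29}

For each x ∈ X, list the open sets U ∈ τ with x ∈ U, then check whether U ∩ (A ∖ {x}) ≠ ∅ for every such U.
  x = x27: open {x27} ∋ x has {x27} ∩ (A ∖ {x27}) = ∅, so x is NOT a limit point.
  x = x28: opens ∋ x are {x27, x28, x29}; each meets A ∖ {x28}, so x IS a limit point.
  x = x29: opens ∋ x are {x27, x28, x29}; each meets A ∖ {x29}, so x IS a limit point.
Collecting: A' = {x28, x29}.


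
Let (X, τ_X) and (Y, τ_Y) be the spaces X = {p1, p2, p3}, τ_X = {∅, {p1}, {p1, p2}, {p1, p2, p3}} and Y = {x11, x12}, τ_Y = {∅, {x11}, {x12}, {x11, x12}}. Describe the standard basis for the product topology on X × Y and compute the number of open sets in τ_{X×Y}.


Basis B = {∅ × ∅, {p1} × {x11}, {p1} × {x12}, {p1} × {x11, x12}, {p1, p2} × {x11}, {p1, p2} × {x12}, {p1, p2, p3} × {x11}, {p1, p2, p3} × {x12}, {p1, p2} × {x11, x12}, {p1, p2, p3} × {x11, x12}}; |τ_{X×Y}| = 16.

Enumerate products U × V with U ∈ τ_X, V ∈ τ_Y (deduplicated):
  ∅ × ∅ = {} (∅)
  {p1} × {x11} = {(p1,x11)}
  {p1} × {x12} = {(p1,x12)}
  {p1} × {x11, x12} = {(p1,x11), (p1,x12)}
  {p1, p2} × {x11} = {(p1,x11), (p2,x11)}
  {p1, p2} × {x12} = {(p1,x12), (p2,x12)}
  {p1, p2, p3} × {x11} = {(p1,x11), (p2,x11), (p3,x11)}
  {p1, p2, p3} × {x12} = {(p1,x12), (p2,x12), (p3,x12)}
  {p1, p2} × {x11, x12} = {(p1,x11), (p1,x12), (p2,x11), (p2,x12)}
  {p1, p2, p3} × {x11, x12} = {(p1,x11), (p1,x12), (p2,x11), (p2,x12), (p3,x11), (p3,x12)}
These 10 distinct sets form the basis B.
Close under arbitrary unions to get τ_{X×Y}; counting gives |τ_{X×Y}| = 16.


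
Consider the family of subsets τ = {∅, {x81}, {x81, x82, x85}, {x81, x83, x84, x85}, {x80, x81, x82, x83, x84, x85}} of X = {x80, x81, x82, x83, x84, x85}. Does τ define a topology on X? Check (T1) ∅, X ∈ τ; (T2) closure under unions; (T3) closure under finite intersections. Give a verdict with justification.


τ is NOT a topology on X.

Axiom (T1): ∅ ∈ τ? Yes; X ∈ τ? Yes.
Axiom (T2/T3): check pairwise unions and intersections of members of τ.
Counterexample for (T3): {x81, x82, x85} ∩ {x81, x83, x84, x85} = {x81, x85} ∉ τ. Therefore τ is NOT a topology.


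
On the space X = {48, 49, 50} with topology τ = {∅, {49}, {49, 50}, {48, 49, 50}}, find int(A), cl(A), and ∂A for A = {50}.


int(A) = ∅, cl(A) = {48, 50}, ∂A = {48, 50}.

Closed sets in (X, τ) are complements of opens:
  closed(X, τ) = {∅, {48}, {48, 50}, {48, 49, 50}}.
int(A) = ⋃ {U ∈ τ : U ⊆ A}. Opens contained in A: ∅.
Taking the union of these: int(A) = ∅.
cl(A) = ⋂ {C closed : A ⊆ C}. Closed sets containing A: {48, 50}, {48, 49, 50}.
Intersecting these: cl(A) = {48, 50}.
∂A = cl(A) ∖ int(A) = {48, 50} ∖ ∅ = {48, 50}.


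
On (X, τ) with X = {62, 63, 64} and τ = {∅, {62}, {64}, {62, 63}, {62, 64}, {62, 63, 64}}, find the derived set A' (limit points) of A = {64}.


A' = ∅

For each x ∈ X, list the open sets U ∈ τ with x ∈ U, then check whether U ∩ (A ∖ {x}) ≠ ∅ for every such U.
  x = 62: open {62} ∋ x has {62} ∩ (A ∖ {62}) = ∅, so x is NOT a limit point.
  x = 63: open {62, 63} ∋ x has {62, 63} ∩ (A ∖ {63}) = ∅, so x is NOT a limit point.
  x = 64: open {64} ∋ x has {64} ∩ (A ∖ {64}) = ∅, so x is NOT a limit point.
Collecting: A' = ∅.


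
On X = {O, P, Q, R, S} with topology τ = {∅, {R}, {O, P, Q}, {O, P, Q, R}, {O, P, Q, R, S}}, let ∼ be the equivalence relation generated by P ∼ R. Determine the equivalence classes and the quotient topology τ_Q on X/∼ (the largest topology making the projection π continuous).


X/∼ = {[O], [P=R], [Q], [S]}; |τ_Q| = 3.

Equivalence classes: [O], [P=R], [Q], [S].
Quotient map π: X → X/∼ sends O ↦ [O], P ↦ [P=R], Q ↦ [Q], R ↦ [P=R], S ↦ [S].
For each subset V ⊆ X/∼, compute π^{-1}(V) ⊆ X and check whether π^{-1}(V) ∈ τ. V is open in τ_Q iff π^{-1}(V) ∈ τ.
  V = {}: π^{-1}(V) = ∅ ∈ τ ✓.
  V = {[O]}: π^{-1}(V) = {O} ∉ τ ✗.
  V = {[P=R]}: π^{-1}(V) = {P, R} ∉ τ ✗.
  V = {[O], [P=R]}: π^{-1}(V) = {O, P, R} ∉ τ ✗.
  V = {[Q]}: π^{-1}(V) = {Q} ∉ τ ✗.
  V = {[O], [Q]}: π^{-1}(V) = {O, Q} ∉ τ ✗.
  V = {[P=R], [Q]}: π^{-1}(V) = {P, Q, R} ∉ τ ✗.
  V = {[O], [P=R], [Q]}: π^{-1}(V) = {O, P, Q, R} ∈ τ ✓.
  V = {[S]}: π^{-1}(V) = {S} ∉ τ ✗.
  V = {[O], [S]}: π^{-1}(V) = {O, S} ∉ τ ✗.
  V = {[P=R], [S]}: π^{-1}(V) = {P, R, S} ∉ τ ✗.
  V = {[O], [P=R], [S]}: π^{-1}(V) = {O, P, R, S} ∉ τ ✗.
  V = {[Q], [S]}: π^{-1}(V) = {Q, S} ∉ τ ✗.
  V = {[O], [Q], [S]}: π^{-1}(V) = {O, Q, S} ∉ τ ✗.
  V = {[P=R], [Q], [S]}: π^{-1}(V) = {P, Q, R, S} ∉ τ ✗.
  V = {[O], [P=R], [Q], [S]}: π^{-1}(V) = {O, P, Q, R, S} ∈ τ ✓.
Open sets in the quotient: τ_Q = {{}, {[O], [P=R], [Q]}, {[O], [P=R], [Q], [S]}} (3 elements).


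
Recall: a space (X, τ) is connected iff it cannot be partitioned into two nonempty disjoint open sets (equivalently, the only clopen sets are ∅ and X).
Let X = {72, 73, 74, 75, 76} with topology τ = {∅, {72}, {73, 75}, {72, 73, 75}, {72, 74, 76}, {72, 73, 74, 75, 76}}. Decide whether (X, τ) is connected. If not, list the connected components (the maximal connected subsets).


(X, τ) is disconnected; components = [{73, 75}, {72, 74, 76}].

Find clopen sets (U ∈ τ with X ∖ U ∈ τ):
  U = ∅, X ∖ U = {72, 73, 74, 75, 76} — both open, so U is clopen.
  U = {73, 75}, X ∖ U = {72, 74, 76} — both open, so U is clopen.
  U = {72, 74, 76}, X ∖ U = {73, 75} — both open, so U is clopen.
  U = {72, 73, 74, 75, 76}, X ∖ U = ∅ — both open, so U is clopen.
Nontrivial clopen(s) exist: e.g. {72, 74, 76}. So (X, τ) is disconnected.
Compute connected components by grouping points that agree on all clopens:
  component: {73, 75}
  component: {72, 74, 76}


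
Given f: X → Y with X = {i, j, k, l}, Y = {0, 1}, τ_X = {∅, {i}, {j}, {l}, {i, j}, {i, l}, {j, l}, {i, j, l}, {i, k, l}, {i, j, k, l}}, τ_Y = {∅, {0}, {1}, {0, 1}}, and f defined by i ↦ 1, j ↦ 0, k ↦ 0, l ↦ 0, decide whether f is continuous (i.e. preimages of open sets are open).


f is NOT continuous.

Compute f^{-1}(U) for each U ∈ τ_Y:
  U = ∅: f^{-1}(U) = ∅ ∈ τ_X ✓.
  U = {0}: f^{-1}(U) = {j, k, l} ∉ τ_X ✗.
  U = {1}: f^{-1}(U) = {i} ∈ τ_X ✓.
  U = {0, 1}: f^{-1}(U) = {i, j, k, l} ∈ τ_X ✓.
Found U = {0} with f^{-1}(U) = {j, k, l} not in τ_X. Therefore f is NOT continuous.


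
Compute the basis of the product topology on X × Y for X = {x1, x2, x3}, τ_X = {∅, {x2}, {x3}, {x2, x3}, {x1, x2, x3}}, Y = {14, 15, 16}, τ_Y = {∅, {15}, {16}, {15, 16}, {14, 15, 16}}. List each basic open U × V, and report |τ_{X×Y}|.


Basis B = {∅ × ∅, {x2} × {15}, {x2} × {16}, {x3} × {15}, {x3} × {16}, {x2} × {15, 16}, {x2, x3} × {15}, {x2, x3} × {16}, {x3} × {15, 16}, {x1, x2, x3} × {15}, {x1, x2, x3} × {16}, {x2} × {14, 15, 16}, {x3} × {14, 15, 16}, {x2, x3} × {15, 16}, {x1, x2, x3} × {15, 16}, {x2, x3} × {14, 15, 16}, {x1, x2, x3} × {14, 15, 16}}; |τ_{X×Y}| = 48.

Enumerate products U × V with U ∈ τ_X, V ∈ τ_Y (deduplicated):
  ∅ × ∅ = {} (∅)
  {x2} × {15} = {(x2,15)}
  {x2} × {16} = {(x2,16)}
  {x3} × {15} = {(x3,15)}
  {x3} × {16} = {(x3,16)}
  {x2} × {15, 16} = {(x2,15), (x2,16)}
  {x2, x3} × {15} = {(x2,15), (x3,15)}
  {x2, x3} × {16} = {(x2,16), (x3,16)}
  {x3} × {15, 16} = {(x3,15), (x3,16)}
  {x1, x2, x3} × {15} = {(x1,15), (x2,15), (x3,15)}
  {x1, x2, x3} × {16} = {(x1,16), (x2,16), (x3,16)}
  {x2} × {14, 15, 16} = {(x2,14), (x2,15), (x2,16)}
  {x3} × {14, 15, 16} = {(x3,14), (x3,15), (x3,16)}
  {x2, x3} × {15, 16} = {(x2,15), (x2,16), (x3,15), (x3,16)}
  {x1, x2, x3} × {15, 16} = {(x1,15), (x1,16), (x2,15), (x2,16), (x3,15), (x3,16)}
  {x2, x3} × {14, 15, 16} = {(x2,14), (x2,15), (x2,16), (x3,14), (x3,15), (x3,16)}
  {x1, x2, x3} × {14, 15, 16} = {(x1,14), (x1,15), (x1,16), (x2,14), (x2,15), (x2,16), (x3,14), (x3,15), (x3,16)}
These 17 distinct sets form the basis B.
Close under arbitrary unions to get τ_{X×Y}; counting gives |τ_{X×Y}| = 48.


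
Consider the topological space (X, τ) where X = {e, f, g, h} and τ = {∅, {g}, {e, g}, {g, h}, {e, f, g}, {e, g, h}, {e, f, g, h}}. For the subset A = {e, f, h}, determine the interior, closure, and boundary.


int(A) = ∅, cl(A) = {e, f, h}, ∂A = {e, f, h}.

Closed sets in (X, τ) are complements of opens:
  closed(X, τ) = {∅, {f}, {h}, {e, f}, {f, h}, {e, f, h}, {e, f, g, h}}.
int(A) = ⋃ {U ∈ τ : U ⊆ A}. Opens contained in A: ∅.
Taking the union of these: int(A) = ∅.
cl(A) = ⋂ {C closed : A ⊆ C}. Closed sets containing A: {e, f, h}, {e, f, g, h}.
Intersecting these: cl(A) = {e, f, h}.
∂A = cl(A) ∖ int(A) = {e, f, h} ∖ ∅ = {e, f, h}.


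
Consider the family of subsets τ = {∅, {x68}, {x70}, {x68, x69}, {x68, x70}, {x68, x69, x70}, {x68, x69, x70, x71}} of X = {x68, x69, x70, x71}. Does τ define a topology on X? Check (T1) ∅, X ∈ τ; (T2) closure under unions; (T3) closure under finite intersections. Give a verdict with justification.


τ IS a topology on X.

Axiom (T1): ∅ ∈ τ? Yes; X ∈ τ? Yes.
Axiom (T2/T3): check pairwise unions and intersections of members of τ.
All pairwise intersections and unions checked — each lies in τ. Therefore τ satisfies (T1), (T2), (T3): it IS a topology on X.


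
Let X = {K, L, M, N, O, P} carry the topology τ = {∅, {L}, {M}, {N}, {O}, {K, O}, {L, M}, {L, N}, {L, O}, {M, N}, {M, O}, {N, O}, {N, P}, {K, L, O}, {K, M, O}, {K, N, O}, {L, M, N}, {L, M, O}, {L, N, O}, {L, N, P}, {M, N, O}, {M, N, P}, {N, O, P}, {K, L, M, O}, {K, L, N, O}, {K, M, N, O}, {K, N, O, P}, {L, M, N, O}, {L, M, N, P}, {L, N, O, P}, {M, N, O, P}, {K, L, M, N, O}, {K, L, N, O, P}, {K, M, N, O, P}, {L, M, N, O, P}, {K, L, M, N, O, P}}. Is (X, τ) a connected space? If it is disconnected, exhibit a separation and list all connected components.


(X, τ) is disconnected; components = [{L}, {M}, {K, O}, {N, P}].

Find clopen sets (U ∈ τ with X ∖ U ∈ τ):
  U = ∅, X ∖ U = {K, L, M, N, O, P} — both open, so U is clopen.
  U = {L}, X ∖ U = {K, M, N, O, P} — both open, so U is clopen.
  U = {M}, X ∖ U = {K, L, N, O, P} — both open, so U is clopen.
  U = {K, O}, X ∖ U = {L, M, N, P} — both open, so U is clopen.
  U = {L, M}, X ∖ U = {K, N, O, P} — both open, so U is clopen.
  U = {N, P}, X ∖ U = {K, L, M, O} — both open, so U is clopen.
  U = {K, L, O}, X ∖ U = {M, N, P} — both open, so U is clopen.
  U = {K, M, O}, X ∖ U = {L, N, P} — both open, so U is clopen.
  U = {L, N, P}, X ∖ U = {K, M, O} — both open, so U is clopen.
  U = {M, N, P}, X ∖ U = {K, L, O} — both open, so U is clopen.
  U = {K, L, M, O}, X ∖ U = {N, P} — both open, so U is clopen.
  U = {K, N, O, P}, X ∖ U = {L, M} — both open, so U is clopen.
  U = {L, M, N, P}, X ∖ U = {K, O} — both open, so U is clopen.
  U = {K, L, N, O, P}, X ∖ U = {M} — both open, so U is clopen.
  U = {K, M, N, O, P}, X ∖ U = {L} — both open, so U is clopen.
  U = {K, L, M, N, O, P}, X ∖ U = ∅ — both open, so U is clopen.
Nontrivial clopen(s) exist: e.g. {K, M, O}. So (X, τ) is disconnected.
Compute connected components by grouping points that agree on all clopens:
  component: {L}
  component: {M}
  component: {K, O}
  component: {N, P}


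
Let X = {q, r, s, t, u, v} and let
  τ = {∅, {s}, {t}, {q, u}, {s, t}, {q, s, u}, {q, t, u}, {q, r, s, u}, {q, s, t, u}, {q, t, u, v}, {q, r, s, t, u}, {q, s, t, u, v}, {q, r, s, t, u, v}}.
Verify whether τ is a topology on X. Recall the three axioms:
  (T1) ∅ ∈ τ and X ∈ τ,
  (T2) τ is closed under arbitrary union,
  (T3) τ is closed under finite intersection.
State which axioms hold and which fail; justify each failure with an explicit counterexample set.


τ IS a topology on X.

Axiom (T1): ∅ ∈ τ? Yes; X ∈ τ? Yes.
Axiom (T2/T3): check pairwise unions and intersections of members of τ.
All pairwise intersections and unions checked — each lies in τ. Therefore τ satisfies (T1), (T2), (T3): it IS a topology on X.


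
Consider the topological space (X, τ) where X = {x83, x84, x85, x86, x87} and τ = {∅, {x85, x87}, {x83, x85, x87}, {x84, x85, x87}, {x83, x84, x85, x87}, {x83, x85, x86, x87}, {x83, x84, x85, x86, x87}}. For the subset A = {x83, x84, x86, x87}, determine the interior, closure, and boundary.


int(A) = ∅, cl(A) = {x83, x84, x85, x86, x87}, ∂A = {x83, x84, x85, x86, x87}.

Closed sets in (X, τ) are complements of opens:
  closed(X, τ) = {∅, {x84}, {x86}, {x83, x86}, {x84, x86}, {x83, x84, x86}, {x83, x84, x85, x86, x87}}.
int(A) = ⋃ {U ∈ τ : U ⊆ A}. Opens contained in A: ∅.
Taking the union of these: int(A) = ∅.
cl(A) = ⋂ {C closed : A ⊆ C}. Closed sets containing A: {x83, x84, x85, x86, x87}.
Intersecting these: cl(A) = {x83, x84, x85, x86, x87}.
∂A = cl(A) ∖ int(A) = {x83, x84, x85, x86, x87} ∖ ∅ = {x83, x84, x85, x86, x87}.


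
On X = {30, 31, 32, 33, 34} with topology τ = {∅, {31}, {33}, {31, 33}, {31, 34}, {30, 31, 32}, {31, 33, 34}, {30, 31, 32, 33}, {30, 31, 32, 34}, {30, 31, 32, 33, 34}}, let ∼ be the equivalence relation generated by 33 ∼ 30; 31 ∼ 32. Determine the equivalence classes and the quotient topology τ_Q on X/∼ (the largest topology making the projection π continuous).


X/∼ = {[30=33], [31=32], [34]}; |τ_Q| = 3.

Equivalence classes: [30=33], [31=32], [34].
Quotient map π: X → X/∼ sends 30 ↦ [30=33], 31 ↦ [31=32], 32 ↦ [31=32], 33 ↦ [30=33], 34 ↦ [34].
For each subset V ⊆ X/∼, compute π^{-1}(V) ⊆ X and check whether π^{-1}(V) ∈ τ. V is open in τ_Q iff π^{-1}(V) ∈ τ.
  V = {}: π^{-1}(V) = ∅ ∈ τ ✓.
  V = {[30=33]}: π^{-1}(V) = {30, 33} ∉ τ ✗.
  V = {[31=32]}: π^{-1}(V) = {31, 32} ∉ τ ✗.
  V = {[30=33], [31=32]}: π^{-1}(V) = {30, 31, 32, 33} ∈ τ ✓.
  V = {[34]}: π^{-1}(V) = {34} ∉ τ ✗.
  V = {[30=33], [34]}: π^{-1}(V) = {30, 33, 34} ∉ τ ✗.
  V = {[31=32], [34]}: π^{-1}(V) = {31, 32, 34} ∉ τ ✗.
  V = {[30=33], [31=32], [34]}: π^{-1}(V) = {30, 31, 32, 33, 34} ∈ τ ✓.
Open sets in the quotient: τ_Q = {{}, {[30=33], [31=32]}, {[30=33], [31=32], [34]}} (3 elements).
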